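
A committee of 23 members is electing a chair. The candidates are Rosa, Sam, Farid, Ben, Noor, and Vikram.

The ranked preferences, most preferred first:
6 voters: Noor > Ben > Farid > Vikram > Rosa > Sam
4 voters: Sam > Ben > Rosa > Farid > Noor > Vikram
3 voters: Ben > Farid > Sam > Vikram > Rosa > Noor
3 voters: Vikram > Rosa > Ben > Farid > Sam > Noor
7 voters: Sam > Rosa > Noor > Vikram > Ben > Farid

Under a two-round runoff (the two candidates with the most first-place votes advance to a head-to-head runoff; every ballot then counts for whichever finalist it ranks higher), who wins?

Round 1 first-place votes: Rosa 0, Sam 11, Farid 0, Ben 3, Noor 6, Vikram 3. Sam and Noor advance.
Runoff: Sam is ranked above Noor on 17 ballots, Noor above Sam on 6.

Sam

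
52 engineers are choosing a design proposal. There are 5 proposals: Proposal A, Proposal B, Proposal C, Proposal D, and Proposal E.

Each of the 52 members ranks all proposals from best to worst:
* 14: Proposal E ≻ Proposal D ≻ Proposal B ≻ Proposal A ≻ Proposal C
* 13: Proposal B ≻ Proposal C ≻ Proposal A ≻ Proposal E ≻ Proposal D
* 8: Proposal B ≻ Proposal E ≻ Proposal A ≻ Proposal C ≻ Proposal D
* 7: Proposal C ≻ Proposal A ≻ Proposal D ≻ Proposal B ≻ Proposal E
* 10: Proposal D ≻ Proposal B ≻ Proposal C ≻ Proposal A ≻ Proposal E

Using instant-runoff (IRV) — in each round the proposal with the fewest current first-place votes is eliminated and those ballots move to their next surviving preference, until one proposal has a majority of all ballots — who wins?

Proposal D

Round 1: Proposal A 0, Proposal B 21, Proposal C 7, Proposal D 10, Proposal E 14. Proposal A eliminated.
Round 2: Proposal B 21, Proposal C 7, Proposal D 10, Proposal E 14. Proposal C eliminated.
Round 3: Proposal B 21, Proposal D 17, Proposal E 14. Proposal E eliminated.
Round 4: Proposal B 21, Proposal D 31. Proposal D has a majority (≥27).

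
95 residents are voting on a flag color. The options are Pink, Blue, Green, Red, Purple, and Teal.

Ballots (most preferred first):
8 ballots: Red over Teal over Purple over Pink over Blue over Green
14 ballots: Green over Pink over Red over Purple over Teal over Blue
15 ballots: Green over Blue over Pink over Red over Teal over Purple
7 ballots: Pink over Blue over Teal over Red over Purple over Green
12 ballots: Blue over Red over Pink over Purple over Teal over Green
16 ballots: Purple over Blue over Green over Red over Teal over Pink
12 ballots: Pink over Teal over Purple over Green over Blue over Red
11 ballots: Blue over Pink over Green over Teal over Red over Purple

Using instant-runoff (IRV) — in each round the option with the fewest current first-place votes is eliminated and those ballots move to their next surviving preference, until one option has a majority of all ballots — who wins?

Round 1: Pink 19, Blue 23, Green 29, Red 8, Purple 16, Teal 0. Teal eliminated.
Round 2: Pink 19, Blue 23, Green 29, Red 8, Purple 16. Red eliminated.
Round 3: Pink 19, Blue 23, Green 29, Purple 24. Pink eliminated.
Round 4: Blue 30, Green 29, Purple 36. Green eliminated.
Round 5: Blue 45, Purple 50. Purple has a majority (≥48).

Purple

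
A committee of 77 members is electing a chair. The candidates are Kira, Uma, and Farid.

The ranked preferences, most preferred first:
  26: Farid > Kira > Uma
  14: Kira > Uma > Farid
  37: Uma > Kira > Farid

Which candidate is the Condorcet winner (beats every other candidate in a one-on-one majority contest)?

Kira vs Uma: 40–37
Kira vs Farid: 51–26
Kira beats every other candidate.

Kira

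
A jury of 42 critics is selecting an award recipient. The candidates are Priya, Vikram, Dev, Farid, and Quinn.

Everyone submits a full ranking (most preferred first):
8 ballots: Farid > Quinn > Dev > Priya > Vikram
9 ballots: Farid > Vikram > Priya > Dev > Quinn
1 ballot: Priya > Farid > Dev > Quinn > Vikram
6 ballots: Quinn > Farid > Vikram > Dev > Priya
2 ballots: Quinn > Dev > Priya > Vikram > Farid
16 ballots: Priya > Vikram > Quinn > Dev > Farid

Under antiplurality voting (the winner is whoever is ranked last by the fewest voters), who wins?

Dev

Last-place votes: Priya 6, Vikram 9, Dev 0, Farid 18, Quinn 9.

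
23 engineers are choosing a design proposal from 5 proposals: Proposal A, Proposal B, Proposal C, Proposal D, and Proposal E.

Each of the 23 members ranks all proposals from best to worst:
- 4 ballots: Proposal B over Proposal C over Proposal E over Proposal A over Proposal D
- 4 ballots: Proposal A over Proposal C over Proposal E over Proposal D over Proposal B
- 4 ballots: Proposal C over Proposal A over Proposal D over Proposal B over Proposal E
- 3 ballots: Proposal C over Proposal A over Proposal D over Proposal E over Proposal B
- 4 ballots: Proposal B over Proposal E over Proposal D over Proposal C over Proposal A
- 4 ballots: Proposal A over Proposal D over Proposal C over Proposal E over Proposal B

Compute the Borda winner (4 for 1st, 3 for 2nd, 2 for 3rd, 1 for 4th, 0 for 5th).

Proposal A: 4×1 + 4×4 + 4×3 + 3×3 + 4×0 + 4×4 = 57
Proposal B: 4×4 + 4×0 + 4×1 + 3×0 + 4×4 + 4×0 = 36
Proposal C: 4×3 + 4×3 + 4×4 + 3×4 + 4×1 + 4×2 = 64
Proposal D: 4×0 + 4×1 + 4×2 + 3×2 + 4×2 + 4×3 = 38
Proposal E: 4×2 + 4×2 + 4×0 + 3×1 + 4×3 + 4×1 = 35

Proposal C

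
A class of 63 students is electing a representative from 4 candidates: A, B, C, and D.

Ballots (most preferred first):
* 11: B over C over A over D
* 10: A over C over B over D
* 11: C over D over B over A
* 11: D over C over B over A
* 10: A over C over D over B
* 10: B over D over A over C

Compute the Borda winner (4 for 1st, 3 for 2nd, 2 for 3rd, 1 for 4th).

A: 11×2 + 10×4 + 11×1 + 11×1 + 10×4 + 10×2 = 144
B: 11×4 + 10×2 + 11×2 + 11×2 + 10×1 + 10×4 = 158
C: 11×3 + 10×3 + 11×4 + 11×3 + 10×3 + 10×1 = 180
D: 11×1 + 10×1 + 11×3 + 11×4 + 10×2 + 10×3 = 148

C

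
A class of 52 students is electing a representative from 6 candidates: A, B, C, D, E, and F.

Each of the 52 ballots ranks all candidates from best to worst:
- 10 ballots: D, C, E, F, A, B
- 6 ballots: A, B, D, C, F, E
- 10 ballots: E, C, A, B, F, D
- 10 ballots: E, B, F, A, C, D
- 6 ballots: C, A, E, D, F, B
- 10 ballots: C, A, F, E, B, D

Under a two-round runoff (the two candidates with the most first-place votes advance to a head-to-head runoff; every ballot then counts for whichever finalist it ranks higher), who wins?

C

Round 1 first-place votes: A 6, B 0, C 16, D 10, E 20, F 0. E and C advance.
Runoff: E is ranked above C on 20 ballots, C above E on 32.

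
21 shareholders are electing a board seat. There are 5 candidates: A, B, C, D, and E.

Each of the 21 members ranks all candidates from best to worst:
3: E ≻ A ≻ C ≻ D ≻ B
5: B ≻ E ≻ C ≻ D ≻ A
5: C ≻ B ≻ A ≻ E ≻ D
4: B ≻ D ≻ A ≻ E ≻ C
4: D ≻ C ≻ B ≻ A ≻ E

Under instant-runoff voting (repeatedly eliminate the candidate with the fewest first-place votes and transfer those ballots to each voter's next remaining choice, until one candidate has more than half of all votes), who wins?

Round 1: A 0, B 9, C 5, D 4, E 3. A eliminated.
Round 2: B 9, C 5, D 4, E 3. E eliminated.
Round 3: B 9, C 8, D 4. D eliminated.
Round 4: B 9, C 12. C has a majority (≥11).

C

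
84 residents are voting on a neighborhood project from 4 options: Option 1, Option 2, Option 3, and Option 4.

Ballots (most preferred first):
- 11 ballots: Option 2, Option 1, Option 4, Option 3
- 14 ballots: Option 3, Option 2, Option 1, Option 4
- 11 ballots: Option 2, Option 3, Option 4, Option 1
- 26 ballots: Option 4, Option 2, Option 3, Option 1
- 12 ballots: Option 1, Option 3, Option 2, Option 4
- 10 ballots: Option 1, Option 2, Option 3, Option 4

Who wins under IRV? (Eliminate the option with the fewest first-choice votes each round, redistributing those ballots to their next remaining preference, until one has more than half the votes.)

Round 1: Option 1 22, Option 2 22, Option 3 14, Option 4 26. Option 3 eliminated.
Round 2: Option 1 22, Option 2 36, Option 4 26. Option 1 eliminated.
Round 3: Option 2 58, Option 4 26. Option 2 has a majority (≥43).

Option 2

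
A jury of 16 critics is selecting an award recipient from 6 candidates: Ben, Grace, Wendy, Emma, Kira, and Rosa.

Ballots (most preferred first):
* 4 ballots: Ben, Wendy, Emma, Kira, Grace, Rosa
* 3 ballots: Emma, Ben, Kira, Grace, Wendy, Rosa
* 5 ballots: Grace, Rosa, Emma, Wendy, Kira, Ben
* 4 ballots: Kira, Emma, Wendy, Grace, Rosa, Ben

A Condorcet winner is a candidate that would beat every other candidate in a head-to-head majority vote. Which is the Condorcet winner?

Emma vs Ben: 12–4
Emma vs Grace: 11–5
Emma vs Wendy: 12–4
Emma vs Kira: 12–4
Emma vs Rosa: 11–5
Emma beats every other candidate.

Emma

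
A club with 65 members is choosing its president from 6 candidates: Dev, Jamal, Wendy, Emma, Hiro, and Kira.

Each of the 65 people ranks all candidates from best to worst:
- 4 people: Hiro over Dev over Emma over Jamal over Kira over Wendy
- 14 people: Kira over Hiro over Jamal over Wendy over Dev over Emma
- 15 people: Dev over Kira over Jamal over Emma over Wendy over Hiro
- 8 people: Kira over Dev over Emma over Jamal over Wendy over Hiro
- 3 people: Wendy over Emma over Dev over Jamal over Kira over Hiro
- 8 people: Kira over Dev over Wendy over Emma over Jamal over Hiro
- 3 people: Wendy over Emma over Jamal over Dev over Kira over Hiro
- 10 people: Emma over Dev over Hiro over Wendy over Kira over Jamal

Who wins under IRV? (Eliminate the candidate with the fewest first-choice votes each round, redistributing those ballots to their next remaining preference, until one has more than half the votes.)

Dev

Round 1: Dev 15, Jamal 0, Wendy 6, Emma 10, Hiro 4, Kira 30. Jamal eliminated.
Round 2: Dev 15, Wendy 6, Emma 10, Hiro 4, Kira 30. Hiro eliminated.
Round 3: Dev 19, Wendy 6, Emma 10, Kira 30. Wendy eliminated.
Round 4: Dev 19, Emma 16, Kira 30. Emma eliminated.
Round 5: Dev 35, Kira 30. Dev has a majority (≥33).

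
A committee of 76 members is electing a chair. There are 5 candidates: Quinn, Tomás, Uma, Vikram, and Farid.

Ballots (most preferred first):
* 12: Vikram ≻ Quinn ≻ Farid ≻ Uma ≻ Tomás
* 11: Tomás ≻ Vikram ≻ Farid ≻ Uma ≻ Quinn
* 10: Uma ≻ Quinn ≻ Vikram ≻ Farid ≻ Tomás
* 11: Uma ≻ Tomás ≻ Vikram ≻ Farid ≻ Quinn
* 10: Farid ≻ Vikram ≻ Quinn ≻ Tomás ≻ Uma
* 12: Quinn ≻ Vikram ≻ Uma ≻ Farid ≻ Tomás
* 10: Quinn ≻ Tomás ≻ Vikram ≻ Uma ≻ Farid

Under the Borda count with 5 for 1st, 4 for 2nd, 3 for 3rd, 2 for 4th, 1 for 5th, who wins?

Vikram

Quinn: 12×4 + 11×1 + 10×4 + 11×1 + 10×3 + 12×5 + 10×5 = 250
Tomás: 12×1 + 11×5 + 10×1 + 11×4 + 10×2 + 12×1 + 10×4 = 193
Uma: 12×2 + 11×2 + 10×5 + 11×5 + 10×1 + 12×3 + 10×2 = 217
Vikram: 12×5 + 11×4 + 10×3 + 11×3 + 10×4 + 12×4 + 10×3 = 285
Farid: 12×3 + 11×3 + 10×2 + 11×2 + 10×5 + 12×2 + 10×1 = 195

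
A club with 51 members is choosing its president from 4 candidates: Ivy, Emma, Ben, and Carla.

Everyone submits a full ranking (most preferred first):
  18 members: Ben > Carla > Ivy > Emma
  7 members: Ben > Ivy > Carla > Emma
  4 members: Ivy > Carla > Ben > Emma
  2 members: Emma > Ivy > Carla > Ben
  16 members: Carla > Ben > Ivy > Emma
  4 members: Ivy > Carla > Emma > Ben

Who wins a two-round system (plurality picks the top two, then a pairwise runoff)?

Carla

Round 1 first-place votes: Ivy 8, Emma 2, Ben 25, Carla 16. Ben and Carla advance.
Runoff: Ben is ranked above Carla on 25 ballots, Carla above Ben on 26.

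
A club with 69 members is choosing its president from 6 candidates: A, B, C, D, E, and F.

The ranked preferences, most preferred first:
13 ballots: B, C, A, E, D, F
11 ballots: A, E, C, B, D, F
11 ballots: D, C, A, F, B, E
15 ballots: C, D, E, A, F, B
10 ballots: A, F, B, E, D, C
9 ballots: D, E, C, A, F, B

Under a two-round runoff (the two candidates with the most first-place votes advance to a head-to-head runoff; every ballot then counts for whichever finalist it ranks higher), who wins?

Round 1 first-place votes: A 21, B 13, C 15, D 20, E 0, F 0. A and D advance.
Runoff: A is ranked above D on 34 ballots, D above A on 35.

D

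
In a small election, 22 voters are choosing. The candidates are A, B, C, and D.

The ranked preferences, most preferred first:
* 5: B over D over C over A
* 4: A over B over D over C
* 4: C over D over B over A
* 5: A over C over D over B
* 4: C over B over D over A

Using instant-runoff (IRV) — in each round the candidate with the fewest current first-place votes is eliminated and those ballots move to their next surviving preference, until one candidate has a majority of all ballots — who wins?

C

Round 1: A 9, B 5, C 8, D 0. D eliminated.
Round 2: A 9, B 5, C 8. B eliminated.
Round 3: A 9, C 13. C has a majority (≥12).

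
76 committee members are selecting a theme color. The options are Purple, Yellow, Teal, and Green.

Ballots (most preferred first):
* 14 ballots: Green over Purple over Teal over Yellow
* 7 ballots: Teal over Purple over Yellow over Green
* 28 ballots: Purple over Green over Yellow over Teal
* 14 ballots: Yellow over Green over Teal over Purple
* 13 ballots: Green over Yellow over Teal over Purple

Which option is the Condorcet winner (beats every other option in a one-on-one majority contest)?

Green

Green vs Purple: 41–35
Green vs Yellow: 55–21
Green vs Teal: 69–7
Green beats every other option.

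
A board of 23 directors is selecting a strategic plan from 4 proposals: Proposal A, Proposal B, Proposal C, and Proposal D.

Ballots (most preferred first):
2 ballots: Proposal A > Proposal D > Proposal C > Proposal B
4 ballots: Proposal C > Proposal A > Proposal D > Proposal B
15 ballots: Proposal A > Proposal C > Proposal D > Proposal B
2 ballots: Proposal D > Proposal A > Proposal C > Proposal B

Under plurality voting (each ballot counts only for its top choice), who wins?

First-place votes: Proposal A 17, Proposal B 0, Proposal C 4, Proposal D 2.

Proposal A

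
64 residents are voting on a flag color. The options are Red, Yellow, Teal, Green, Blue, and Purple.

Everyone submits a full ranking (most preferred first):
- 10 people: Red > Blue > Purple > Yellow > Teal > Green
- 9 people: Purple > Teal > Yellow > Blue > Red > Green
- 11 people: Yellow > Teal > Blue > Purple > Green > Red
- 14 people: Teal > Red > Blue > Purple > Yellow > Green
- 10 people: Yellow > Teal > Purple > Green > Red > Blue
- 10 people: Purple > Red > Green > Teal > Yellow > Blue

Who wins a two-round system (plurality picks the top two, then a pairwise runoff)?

Purple

Round 1 first-place votes: Red 10, Yellow 21, Teal 14, Green 0, Blue 0, Purple 19. Yellow and Purple advance.
Runoff: Yellow is ranked above Purple on 21 ballots, Purple above Yellow on 43.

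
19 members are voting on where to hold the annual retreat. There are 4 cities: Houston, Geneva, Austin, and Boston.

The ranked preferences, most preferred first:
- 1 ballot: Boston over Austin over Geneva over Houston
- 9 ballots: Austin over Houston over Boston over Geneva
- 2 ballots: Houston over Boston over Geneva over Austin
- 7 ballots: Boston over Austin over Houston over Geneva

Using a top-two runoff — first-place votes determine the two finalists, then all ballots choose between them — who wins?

Round 1 first-place votes: Houston 2, Geneva 0, Austin 9, Boston 8. Austin and Boston advance.
Runoff: Austin is ranked above Boston on 9 ballots, Boston above Austin on 10.

Boston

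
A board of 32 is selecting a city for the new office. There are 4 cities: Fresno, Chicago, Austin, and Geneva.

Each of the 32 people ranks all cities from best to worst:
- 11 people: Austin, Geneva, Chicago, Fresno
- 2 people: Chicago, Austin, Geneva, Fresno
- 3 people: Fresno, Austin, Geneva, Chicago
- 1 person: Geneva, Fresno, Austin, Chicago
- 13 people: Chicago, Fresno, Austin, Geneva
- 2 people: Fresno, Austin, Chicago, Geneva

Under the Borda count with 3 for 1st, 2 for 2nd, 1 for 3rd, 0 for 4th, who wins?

Austin

Fresno: 11×0 + 2×0 + 3×3 + 1×2 + 13×2 + 2×3 = 43
Chicago: 11×1 + 2×3 + 3×0 + 1×0 + 13×3 + 2×1 = 58
Austin: 11×3 + 2×2 + 3×2 + 1×1 + 13×1 + 2×2 = 61
Geneva: 11×2 + 2×1 + 3×1 + 1×3 + 13×0 + 2×0 = 30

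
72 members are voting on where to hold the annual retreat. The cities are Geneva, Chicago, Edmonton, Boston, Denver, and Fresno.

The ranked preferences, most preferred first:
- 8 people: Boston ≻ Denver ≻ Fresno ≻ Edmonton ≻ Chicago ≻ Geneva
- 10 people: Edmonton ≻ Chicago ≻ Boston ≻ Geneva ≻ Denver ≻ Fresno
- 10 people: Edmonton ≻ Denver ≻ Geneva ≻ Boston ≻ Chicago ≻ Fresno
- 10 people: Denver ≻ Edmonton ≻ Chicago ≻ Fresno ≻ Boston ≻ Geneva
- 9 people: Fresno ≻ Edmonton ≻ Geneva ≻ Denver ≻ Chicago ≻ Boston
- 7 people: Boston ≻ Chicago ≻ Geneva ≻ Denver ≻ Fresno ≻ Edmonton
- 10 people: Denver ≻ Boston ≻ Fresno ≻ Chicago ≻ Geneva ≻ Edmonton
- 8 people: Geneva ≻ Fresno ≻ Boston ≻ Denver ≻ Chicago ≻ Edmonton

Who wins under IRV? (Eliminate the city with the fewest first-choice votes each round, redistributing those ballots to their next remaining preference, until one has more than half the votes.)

Denver

Round 1: Geneva 8, Chicago 0, Edmonton 20, Boston 15, Denver 20, Fresno 9. Chicago eliminated.
Round 2: Geneva 8, Edmonton 20, Boston 15, Denver 20, Fresno 9. Geneva eliminated.
Round 3: Edmonton 20, Boston 15, Denver 20, Fresno 17. Boston eliminated.
Round 4: Edmonton 20, Denver 35, Fresno 17. Fresno eliminated.
Round 5: Edmonton 29, Denver 43. Denver has a majority (≥37).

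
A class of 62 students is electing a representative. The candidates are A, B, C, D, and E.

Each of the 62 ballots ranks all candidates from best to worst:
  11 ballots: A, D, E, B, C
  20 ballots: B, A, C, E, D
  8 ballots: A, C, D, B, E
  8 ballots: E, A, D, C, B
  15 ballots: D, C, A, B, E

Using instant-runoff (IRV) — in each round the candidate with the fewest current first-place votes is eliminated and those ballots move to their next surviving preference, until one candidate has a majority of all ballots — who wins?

Round 1: A 19, B 20, C 0, D 15, E 8. C eliminated.
Round 2: A 19, B 20, D 15, E 8. E eliminated.
Round 3: A 27, B 20, D 15. D eliminated.
Round 4: A 42, B 20. A has a majority (≥32).

A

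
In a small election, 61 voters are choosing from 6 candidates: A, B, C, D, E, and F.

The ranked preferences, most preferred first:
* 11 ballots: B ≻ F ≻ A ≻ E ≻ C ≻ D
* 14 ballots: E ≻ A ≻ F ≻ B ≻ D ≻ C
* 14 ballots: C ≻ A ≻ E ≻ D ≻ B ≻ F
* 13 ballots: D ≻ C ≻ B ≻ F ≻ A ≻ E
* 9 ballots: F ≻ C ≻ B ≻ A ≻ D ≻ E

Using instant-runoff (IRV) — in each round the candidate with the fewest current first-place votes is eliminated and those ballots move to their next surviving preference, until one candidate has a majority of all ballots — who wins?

Round 1: A 0, B 11, C 14, D 13, E 14, F 9. A eliminated.
Round 2: B 11, C 14, D 13, E 14, F 9. F eliminated.
Round 3: B 11, C 23, D 13, E 14. B eliminated.
Round 4: C 23, D 13, E 25. D eliminated.
Round 5: C 36, E 25. C has a majority (≥31).

C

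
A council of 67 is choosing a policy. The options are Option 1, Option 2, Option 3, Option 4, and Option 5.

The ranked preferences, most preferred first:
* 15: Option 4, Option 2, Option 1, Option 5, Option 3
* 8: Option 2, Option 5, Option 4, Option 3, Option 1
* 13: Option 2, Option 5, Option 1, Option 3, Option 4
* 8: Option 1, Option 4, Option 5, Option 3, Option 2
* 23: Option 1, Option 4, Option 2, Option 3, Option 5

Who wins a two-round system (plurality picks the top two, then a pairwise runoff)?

Option 2

Round 1 first-place votes: Option 1 31, Option 2 21, Option 3 0, Option 4 15, Option 5 0. Option 1 and Option 2 advance.
Runoff: Option 1 is ranked above Option 2 on 31 ballots, Option 2 above Option 1 on 36.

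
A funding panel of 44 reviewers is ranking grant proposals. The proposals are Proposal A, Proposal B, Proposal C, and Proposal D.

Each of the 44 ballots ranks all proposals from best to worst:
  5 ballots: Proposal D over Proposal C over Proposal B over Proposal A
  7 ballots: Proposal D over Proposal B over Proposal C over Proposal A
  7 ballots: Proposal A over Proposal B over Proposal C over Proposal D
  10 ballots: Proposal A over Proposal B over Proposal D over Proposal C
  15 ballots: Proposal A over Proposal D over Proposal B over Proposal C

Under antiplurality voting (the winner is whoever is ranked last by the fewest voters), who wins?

Last-place votes: Proposal A 12, Proposal B 0, Proposal C 25, Proposal D 7.

Proposal B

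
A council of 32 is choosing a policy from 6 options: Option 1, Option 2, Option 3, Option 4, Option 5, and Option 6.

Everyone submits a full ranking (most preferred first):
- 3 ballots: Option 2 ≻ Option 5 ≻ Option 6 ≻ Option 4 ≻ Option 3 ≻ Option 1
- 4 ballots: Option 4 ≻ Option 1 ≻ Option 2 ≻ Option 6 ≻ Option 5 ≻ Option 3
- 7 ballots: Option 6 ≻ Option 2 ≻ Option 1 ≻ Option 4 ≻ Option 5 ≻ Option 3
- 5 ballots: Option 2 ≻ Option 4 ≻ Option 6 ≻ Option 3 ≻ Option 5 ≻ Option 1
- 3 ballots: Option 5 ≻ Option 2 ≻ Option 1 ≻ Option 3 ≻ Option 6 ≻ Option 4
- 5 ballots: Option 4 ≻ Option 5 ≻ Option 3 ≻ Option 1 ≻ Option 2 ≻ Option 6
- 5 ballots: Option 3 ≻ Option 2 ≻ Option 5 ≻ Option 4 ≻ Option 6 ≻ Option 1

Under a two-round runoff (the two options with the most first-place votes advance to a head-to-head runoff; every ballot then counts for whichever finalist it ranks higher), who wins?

Round 1 first-place votes: Option 1 0, Option 2 8, Option 3 5, Option 4 9, Option 5 3, Option 6 7. Option 4 and Option 2 advance.
Runoff: Option 4 is ranked above Option 2 on 9 ballots, Option 2 above Option 4 on 23.

Option 2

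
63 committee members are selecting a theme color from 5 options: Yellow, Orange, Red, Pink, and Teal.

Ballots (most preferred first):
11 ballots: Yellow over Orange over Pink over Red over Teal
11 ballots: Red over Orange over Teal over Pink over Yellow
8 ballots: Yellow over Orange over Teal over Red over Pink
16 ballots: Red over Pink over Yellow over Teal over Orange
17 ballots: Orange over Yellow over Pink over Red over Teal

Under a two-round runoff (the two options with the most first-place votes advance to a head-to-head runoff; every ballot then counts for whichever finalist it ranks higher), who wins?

Yellow

Round 1 first-place votes: Yellow 19, Orange 17, Red 27, Pink 0, Teal 0. Red and Yellow advance.
Runoff: Red is ranked above Yellow on 27 ballots, Yellow above Red on 36.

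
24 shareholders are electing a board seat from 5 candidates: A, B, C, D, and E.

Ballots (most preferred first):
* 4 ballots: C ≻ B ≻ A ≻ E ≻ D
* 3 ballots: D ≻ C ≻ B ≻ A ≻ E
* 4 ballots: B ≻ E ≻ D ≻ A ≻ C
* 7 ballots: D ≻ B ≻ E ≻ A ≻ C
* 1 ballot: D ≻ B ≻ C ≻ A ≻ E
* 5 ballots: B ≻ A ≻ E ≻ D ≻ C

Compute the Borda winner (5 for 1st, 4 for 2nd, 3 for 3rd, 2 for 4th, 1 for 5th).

A: 4×3 + 3×2 + 4×2 + 7×2 + 1×2 + 5×4 = 62
B: 4×4 + 3×3 + 4×5 + 7×4 + 1×4 + 5×5 = 102
C: 4×5 + 3×4 + 4×1 + 7×1 + 1×3 + 5×1 = 51
D: 4×1 + 3×5 + 4×3 + 7×5 + 1×5 + 5×2 = 81
E: 4×2 + 3×1 + 4×4 + 7×3 + 1×1 + 5×3 = 64

B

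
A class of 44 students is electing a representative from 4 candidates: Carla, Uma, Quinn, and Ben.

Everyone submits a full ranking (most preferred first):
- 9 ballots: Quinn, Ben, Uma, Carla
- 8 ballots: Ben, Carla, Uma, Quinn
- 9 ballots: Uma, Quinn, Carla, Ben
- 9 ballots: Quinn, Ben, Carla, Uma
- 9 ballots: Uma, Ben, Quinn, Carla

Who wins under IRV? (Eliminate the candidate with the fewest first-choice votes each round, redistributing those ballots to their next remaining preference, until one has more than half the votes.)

Uma

Round 1: Carla 0, Uma 18, Quinn 18, Ben 8. Carla eliminated.
Round 2: Uma 18, Quinn 18, Ben 8. Ben eliminated.
Round 3: Uma 26, Quinn 18. Uma has a majority (≥23).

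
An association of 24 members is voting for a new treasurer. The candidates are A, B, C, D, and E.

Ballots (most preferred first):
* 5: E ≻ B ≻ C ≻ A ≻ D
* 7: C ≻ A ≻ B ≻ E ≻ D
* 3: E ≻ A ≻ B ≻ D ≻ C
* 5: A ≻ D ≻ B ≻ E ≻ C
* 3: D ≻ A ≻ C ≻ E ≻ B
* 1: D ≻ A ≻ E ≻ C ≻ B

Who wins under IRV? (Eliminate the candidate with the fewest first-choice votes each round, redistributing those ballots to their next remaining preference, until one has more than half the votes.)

Round 1: A 5, B 0, C 7, D 4, E 8. B eliminated.
Round 2: A 5, C 7, D 4, E 8. D eliminated.
Round 3: A 9, C 7, E 8. C eliminated.
Round 4: A 16, E 8. A has a majority (≥13).

A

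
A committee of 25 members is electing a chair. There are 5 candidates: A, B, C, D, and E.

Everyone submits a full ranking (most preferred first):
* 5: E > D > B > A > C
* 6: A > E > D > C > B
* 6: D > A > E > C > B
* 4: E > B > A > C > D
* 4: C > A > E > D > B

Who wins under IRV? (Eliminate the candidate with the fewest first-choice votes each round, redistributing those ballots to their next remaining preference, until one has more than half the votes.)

Round 1: A 6, B 0, C 4, D 6, E 9. B eliminated.
Round 2: A 6, C 4, D 6, E 9. C eliminated.
Round 3: A 10, D 6, E 9. D eliminated.
Round 4: A 16, E 9. A has a majority (≥13).

A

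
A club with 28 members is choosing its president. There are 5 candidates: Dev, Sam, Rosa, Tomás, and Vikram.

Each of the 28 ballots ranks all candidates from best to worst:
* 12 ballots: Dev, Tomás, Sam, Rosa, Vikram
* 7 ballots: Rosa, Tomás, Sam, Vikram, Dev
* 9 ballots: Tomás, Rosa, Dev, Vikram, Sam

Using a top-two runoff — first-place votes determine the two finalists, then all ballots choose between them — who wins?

Round 1 first-place votes: Dev 12, Sam 0, Rosa 7, Tomás 9, Vikram 0. Dev and Tomás advance.
Runoff: Dev is ranked above Tomás on 12 ballots, Tomás above Dev on 16.

Tomás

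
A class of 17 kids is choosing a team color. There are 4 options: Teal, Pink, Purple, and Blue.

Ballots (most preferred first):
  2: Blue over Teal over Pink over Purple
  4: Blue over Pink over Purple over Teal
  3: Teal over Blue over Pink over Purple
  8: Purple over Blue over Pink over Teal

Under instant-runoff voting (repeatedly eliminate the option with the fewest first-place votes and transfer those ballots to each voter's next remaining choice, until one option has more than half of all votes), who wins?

Round 1: Teal 3, Pink 0, Purple 8, Blue 6. Pink eliminated.
Round 2: Teal 3, Purple 8, Blue 6. Teal eliminated.
Round 3: Purple 8, Blue 9. Blue has a majority (≥9).

Blue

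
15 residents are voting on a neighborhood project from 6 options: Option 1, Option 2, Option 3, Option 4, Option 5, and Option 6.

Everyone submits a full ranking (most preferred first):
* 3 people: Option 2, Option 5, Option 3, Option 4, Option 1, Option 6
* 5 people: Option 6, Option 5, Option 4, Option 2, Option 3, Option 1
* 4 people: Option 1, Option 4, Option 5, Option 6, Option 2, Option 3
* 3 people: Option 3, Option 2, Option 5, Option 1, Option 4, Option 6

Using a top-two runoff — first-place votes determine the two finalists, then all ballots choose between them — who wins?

Round 1 first-place votes: Option 1 4, Option 2 3, Option 3 3, Option 4 0, Option 5 0, Option 6 5. Option 6 and Option 1 advance.
Runoff: Option 6 is ranked above Option 1 on 5 ballots, Option 1 above Option 6 on 10.

Option 1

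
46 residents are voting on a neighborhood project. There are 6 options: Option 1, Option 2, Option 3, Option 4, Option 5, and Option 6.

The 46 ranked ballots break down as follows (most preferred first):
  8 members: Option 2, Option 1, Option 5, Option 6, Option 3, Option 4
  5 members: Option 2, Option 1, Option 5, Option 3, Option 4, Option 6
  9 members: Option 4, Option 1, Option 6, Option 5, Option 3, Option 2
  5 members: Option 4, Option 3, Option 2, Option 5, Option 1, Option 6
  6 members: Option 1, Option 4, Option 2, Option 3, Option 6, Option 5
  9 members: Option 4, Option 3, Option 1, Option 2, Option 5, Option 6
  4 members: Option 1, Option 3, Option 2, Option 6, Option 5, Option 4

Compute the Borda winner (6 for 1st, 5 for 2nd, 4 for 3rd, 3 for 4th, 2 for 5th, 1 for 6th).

Option 1

Option 1: 8×5 + 5×5 + 9×5 + 5×2 + 6×6 + 9×4 + 4×6 = 216
Option 2: 8×6 + 5×6 + 9×1 + 5×4 + 6×4 + 9×3 + 4×4 = 174
Option 3: 8×2 + 5×3 + 9×2 + 5×5 + 6×3 + 9×5 + 4×5 = 157
Option 4: 8×1 + 5×2 + 9×6 + 5×6 + 6×5 + 9×6 + 4×1 = 190
Option 5: 8×4 + 5×4 + 9×3 + 5×3 + 6×1 + 9×2 + 4×2 = 126
Option 6: 8×3 + 5×1 + 9×4 + 5×1 + 6×2 + 9×1 + 4×3 = 103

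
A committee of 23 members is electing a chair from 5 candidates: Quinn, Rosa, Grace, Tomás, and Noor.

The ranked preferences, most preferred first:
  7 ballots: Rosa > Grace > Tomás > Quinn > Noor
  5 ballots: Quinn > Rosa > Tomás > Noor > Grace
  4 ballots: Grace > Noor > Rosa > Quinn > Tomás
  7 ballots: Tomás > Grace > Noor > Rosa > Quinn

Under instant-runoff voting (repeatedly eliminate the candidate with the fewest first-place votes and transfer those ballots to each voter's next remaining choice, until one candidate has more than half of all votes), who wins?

Rosa

Round 1: Quinn 5, Rosa 7, Grace 4, Tomás 7, Noor 0. Noor eliminated.
Round 2: Quinn 5, Rosa 7, Grace 4, Tomás 7. Grace eliminated.
Round 3: Quinn 5, Rosa 11, Tomás 7. Quinn eliminated.
Round 4: Rosa 16, Tomás 7. Rosa has a majority (≥12).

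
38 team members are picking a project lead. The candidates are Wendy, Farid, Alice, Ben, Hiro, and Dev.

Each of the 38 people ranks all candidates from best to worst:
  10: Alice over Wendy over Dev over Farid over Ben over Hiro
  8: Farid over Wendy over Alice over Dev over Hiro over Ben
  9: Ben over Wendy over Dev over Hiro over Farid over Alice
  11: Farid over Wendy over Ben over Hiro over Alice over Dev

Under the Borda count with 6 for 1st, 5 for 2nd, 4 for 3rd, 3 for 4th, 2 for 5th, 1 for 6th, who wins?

Wendy

Wendy: 10×5 + 8×5 + 9×5 + 11×5 = 190
Farid: 10×3 + 8×6 + 9×2 + 11×6 = 162
Alice: 10×6 + 8×4 + 9×1 + 11×2 = 123
Ben: 10×2 + 8×1 + 9×6 + 11×4 = 126
Hiro: 10×1 + 8×2 + 9×3 + 11×3 = 86
Dev: 10×4 + 8×3 + 9×4 + 11×1 = 111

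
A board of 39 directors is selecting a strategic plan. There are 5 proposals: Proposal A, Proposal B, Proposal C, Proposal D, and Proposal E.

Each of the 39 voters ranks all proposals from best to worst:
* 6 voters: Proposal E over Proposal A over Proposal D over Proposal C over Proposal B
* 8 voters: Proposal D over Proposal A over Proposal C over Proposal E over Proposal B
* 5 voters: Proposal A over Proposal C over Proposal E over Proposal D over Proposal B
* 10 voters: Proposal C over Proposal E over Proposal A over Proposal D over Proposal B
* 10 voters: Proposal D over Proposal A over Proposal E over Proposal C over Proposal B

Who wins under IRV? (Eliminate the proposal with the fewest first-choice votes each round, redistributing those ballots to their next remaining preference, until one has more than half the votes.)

Round 1: Proposal A 5, Proposal B 0, Proposal C 10, Proposal D 18, Proposal E 6. Proposal B eliminated.
Round 2: Proposal A 5, Proposal C 10, Proposal D 18, Proposal E 6. Proposal A eliminated.
Round 3: Proposal C 15, Proposal D 18, Proposal E 6. Proposal E eliminated.
Round 4: Proposal C 15, Proposal D 24. Proposal D has a majority (≥20).

Proposal D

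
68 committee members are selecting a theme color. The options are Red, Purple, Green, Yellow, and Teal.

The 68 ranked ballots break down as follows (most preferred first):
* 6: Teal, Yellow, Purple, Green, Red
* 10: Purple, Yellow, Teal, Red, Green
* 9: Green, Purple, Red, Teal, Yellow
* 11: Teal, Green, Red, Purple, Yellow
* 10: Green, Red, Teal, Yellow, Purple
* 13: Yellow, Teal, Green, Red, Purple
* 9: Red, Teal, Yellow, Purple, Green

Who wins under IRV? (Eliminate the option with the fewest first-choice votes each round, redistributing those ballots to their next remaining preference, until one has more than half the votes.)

Round 1: Red 9, Purple 10, Green 19, Yellow 13, Teal 17. Red eliminated.
Round 2: Purple 10, Green 19, Yellow 13, Teal 26. Purple eliminated.
Round 3: Green 19, Yellow 23, Teal 26. Green eliminated.
Round 4: Yellow 23, Teal 45. Teal has a majority (≥35).

Teal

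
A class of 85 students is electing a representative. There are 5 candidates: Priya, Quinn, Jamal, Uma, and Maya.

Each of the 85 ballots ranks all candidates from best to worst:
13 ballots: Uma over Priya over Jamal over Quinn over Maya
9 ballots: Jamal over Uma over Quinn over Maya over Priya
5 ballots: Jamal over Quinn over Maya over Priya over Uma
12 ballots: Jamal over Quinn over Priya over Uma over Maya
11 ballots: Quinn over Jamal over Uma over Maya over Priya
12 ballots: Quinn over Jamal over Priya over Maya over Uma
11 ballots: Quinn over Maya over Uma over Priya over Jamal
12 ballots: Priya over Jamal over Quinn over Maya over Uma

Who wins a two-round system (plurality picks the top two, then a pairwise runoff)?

Jamal

Round 1 first-place votes: Priya 12, Quinn 34, Jamal 26, Uma 13, Maya 0. Quinn and Jamal advance.
Runoff: Quinn is ranked above Jamal on 34 ballots, Jamal above Quinn on 51.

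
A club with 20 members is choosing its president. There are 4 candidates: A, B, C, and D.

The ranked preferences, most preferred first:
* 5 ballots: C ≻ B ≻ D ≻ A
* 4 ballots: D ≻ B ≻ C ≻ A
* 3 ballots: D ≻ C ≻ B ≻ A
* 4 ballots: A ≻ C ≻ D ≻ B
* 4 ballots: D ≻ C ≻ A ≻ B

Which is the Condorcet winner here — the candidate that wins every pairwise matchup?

D

D vs A: 16–4
D vs B: 15–5
D vs C: 11–9
D beats every other candidate.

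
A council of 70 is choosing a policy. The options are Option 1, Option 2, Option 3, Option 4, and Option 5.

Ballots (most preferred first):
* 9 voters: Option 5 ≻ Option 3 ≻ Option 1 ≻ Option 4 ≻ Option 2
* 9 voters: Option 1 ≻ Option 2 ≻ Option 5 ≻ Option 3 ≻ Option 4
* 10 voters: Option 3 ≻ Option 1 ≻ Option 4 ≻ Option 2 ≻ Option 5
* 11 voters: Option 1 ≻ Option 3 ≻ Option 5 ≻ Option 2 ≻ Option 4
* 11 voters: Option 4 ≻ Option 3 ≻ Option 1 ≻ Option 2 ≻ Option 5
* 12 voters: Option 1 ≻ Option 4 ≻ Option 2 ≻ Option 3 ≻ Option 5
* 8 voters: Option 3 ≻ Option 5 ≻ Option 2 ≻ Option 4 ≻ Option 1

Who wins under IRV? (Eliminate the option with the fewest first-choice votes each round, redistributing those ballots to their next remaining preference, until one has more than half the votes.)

Option 3

Round 1: Option 1 32, Option 2 0, Option 3 18, Option 4 11, Option 5 9. Option 2 eliminated.
Round 2: Option 1 32, Option 3 18, Option 4 11, Option 5 9. Option 5 eliminated.
Round 3: Option 1 32, Option 3 27, Option 4 11. Option 4 eliminated.
Round 4: Option 1 32, Option 3 38. Option 3 has a majority (≥36).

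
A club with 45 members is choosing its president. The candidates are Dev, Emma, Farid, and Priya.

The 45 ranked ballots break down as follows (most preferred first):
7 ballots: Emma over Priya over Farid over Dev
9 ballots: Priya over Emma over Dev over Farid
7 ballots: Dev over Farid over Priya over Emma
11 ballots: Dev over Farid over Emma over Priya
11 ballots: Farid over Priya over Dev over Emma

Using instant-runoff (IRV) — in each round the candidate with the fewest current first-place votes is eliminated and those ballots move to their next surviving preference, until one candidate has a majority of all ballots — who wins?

Priya

Round 1: Dev 18, Emma 7, Farid 11, Priya 9. Emma eliminated.
Round 2: Dev 18, Farid 11, Priya 16. Farid eliminated.
Round 3: Dev 18, Priya 27. Priya has a majority (≥23).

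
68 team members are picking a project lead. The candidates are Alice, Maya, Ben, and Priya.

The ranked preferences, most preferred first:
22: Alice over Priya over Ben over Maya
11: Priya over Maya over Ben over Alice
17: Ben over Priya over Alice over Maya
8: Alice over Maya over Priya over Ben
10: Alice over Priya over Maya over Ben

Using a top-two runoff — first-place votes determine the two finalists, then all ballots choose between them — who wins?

Alice

Round 1 first-place votes: Alice 40, Maya 0, Ben 17, Priya 11. Alice and Ben advance.
Runoff: Alice is ranked above Ben on 40 ballots, Ben above Alice on 28.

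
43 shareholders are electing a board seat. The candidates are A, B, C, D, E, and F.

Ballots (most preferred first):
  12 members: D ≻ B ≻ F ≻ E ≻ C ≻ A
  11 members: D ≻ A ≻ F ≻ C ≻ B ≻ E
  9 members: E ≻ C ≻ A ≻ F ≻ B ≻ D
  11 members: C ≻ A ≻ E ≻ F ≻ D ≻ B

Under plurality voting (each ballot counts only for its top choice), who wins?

First-place votes: A 0, B 0, C 11, D 23, E 9, F 0.

D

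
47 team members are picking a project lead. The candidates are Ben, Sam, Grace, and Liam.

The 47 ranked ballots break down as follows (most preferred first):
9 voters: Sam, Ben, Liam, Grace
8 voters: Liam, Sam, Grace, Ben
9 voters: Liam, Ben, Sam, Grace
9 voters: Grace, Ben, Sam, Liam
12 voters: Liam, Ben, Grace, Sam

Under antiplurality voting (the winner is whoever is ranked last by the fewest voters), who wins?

Ben

Last-place votes: Ben 8, Sam 12, Grace 18, Liam 9.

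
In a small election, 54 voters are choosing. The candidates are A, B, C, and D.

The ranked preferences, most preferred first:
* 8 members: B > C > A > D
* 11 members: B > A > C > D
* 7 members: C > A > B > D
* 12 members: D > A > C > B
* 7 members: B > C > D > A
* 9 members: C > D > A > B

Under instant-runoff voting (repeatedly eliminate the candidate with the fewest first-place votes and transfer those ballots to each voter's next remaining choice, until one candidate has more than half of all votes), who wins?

Round 1: A 0, B 26, C 16, D 12. A eliminated.
Round 2: B 26, C 16, D 12. D eliminated.
Round 3: B 26, C 28. C has a majority (≥28).

C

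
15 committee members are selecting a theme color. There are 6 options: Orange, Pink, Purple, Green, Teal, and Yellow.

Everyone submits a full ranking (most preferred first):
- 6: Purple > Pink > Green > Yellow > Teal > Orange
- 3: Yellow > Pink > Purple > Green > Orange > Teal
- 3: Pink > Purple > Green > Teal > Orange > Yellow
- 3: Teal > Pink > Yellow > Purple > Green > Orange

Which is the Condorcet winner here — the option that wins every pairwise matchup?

Pink vs Orange: 15–0
Pink vs Purple: 9–6
Pink vs Green: 15–0
Pink vs Teal: 12–3
Pink vs Yellow: 12–3
Pink beats every other option.

Pink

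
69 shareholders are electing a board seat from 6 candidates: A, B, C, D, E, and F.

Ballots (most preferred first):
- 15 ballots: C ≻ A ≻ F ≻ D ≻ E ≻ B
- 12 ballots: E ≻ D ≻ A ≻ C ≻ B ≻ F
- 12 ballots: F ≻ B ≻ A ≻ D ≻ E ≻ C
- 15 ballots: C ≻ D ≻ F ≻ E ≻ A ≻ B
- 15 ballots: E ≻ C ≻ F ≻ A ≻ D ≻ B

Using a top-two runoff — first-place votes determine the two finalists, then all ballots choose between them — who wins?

E

Round 1 first-place votes: A 0, B 0, C 30, D 0, E 27, F 12. C and E advance.
Runoff: C is ranked above E on 30 ballots, E above C on 39.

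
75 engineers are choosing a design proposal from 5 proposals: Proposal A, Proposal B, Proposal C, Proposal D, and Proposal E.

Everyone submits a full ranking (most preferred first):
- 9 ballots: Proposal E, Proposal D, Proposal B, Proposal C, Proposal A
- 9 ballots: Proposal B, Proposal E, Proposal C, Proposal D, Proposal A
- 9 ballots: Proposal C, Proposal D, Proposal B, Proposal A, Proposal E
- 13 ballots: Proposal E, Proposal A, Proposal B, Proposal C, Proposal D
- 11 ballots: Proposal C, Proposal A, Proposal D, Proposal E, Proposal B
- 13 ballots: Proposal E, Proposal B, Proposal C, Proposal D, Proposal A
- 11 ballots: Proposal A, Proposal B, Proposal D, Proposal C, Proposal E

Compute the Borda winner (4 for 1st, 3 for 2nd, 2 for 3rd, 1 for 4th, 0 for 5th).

Proposal A: 9×0 + 9×0 + 9×1 + 13×3 + 11×3 + 13×0 + 11×4 = 125
Proposal B: 9×2 + 9×4 + 9×2 + 13×2 + 11×0 + 13×3 + 11×3 = 170
Proposal C: 9×1 + 9×2 + 9×4 + 13×1 + 11×4 + 13×2 + 11×1 = 157
Proposal D: 9×3 + 9×1 + 9×3 + 13×0 + 11×2 + 13×1 + 11×2 = 120
Proposal E: 9×4 + 9×3 + 9×0 + 13×4 + 11×1 + 13×4 + 11×0 = 178

Proposal E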